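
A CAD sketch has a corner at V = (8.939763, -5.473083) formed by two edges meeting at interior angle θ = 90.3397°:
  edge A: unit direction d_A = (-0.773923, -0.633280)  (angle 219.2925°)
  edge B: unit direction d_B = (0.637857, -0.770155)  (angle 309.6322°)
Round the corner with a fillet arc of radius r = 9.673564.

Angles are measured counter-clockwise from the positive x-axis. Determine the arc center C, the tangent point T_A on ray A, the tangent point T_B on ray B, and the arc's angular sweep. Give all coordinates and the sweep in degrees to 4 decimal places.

bisector direction at 264.4623° = (-0.096500,-0.995333)
center distance |VC| = r/sin(θ/2) = 9.673564/sin(45.1698°) = 13.640110
C = V + |VC|·bis = (7.6235,-19.0495)
T_A = V + ((C−V)·d_A)·d_A = V + 9.6164·d_A = (1.4974,-11.5629)
T_B = V + ((C−V)·d_B)·d_B = V + 9.6164·d_B = (15.0736,-12.8792)
sweep = 180° − θ = 89.6603°

center=(7.6235,-19.0495) T_A=(1.4974,-11.5629) T_B=(15.0736,-12.8792) sweep=89.6603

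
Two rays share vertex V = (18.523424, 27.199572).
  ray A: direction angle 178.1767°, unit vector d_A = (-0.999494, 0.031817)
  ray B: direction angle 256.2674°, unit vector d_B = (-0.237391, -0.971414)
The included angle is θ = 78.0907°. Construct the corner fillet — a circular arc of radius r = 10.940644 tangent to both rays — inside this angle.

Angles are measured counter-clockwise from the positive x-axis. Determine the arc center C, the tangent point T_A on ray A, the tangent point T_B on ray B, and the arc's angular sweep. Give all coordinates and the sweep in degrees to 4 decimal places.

center=(4.6934,16.6936) T_A=(5.0415,27.6287) T_B=(15.3213,14.0964) sweep=101.9093

bisector direction at 217.2221° = (-0.796297,-0.604906)
center distance |VC| = r/sin(θ/2) = 10.940644/sin(39.0453°) = 17.367885
C = V + |VC|·bis = (4.6934,16.6936)
T_A = V + ((C−V)·d_A)·d_A = V + 13.4887·d_A = (5.0415,27.6287)
T_B = V + ((C−V)·d_B)·d_B = V + 13.4887·d_B = (15.3213,14.0964)
sweep = 180° − θ = 101.9093°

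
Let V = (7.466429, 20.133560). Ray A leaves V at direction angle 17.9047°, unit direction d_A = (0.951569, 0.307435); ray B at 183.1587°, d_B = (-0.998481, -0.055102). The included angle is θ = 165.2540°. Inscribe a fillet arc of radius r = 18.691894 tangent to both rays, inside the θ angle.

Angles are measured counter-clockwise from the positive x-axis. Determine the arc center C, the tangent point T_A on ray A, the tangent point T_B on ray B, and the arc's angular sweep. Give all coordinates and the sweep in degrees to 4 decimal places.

bisector direction at 100.5317° = (-0.182780,0.983154)
center distance |VC| = r/sin(θ/2) = 18.691894/sin(82.6270°) = 18.847732
C = V + |VC|·bis = (4.0214,38.6638)
T_A = V + ((C−V)·d_A)·d_A = V + 2.4187·d_A = (9.7680,20.8772)
T_B = V + ((C−V)·d_B)·d_B = V + 2.4187·d_B = (5.0514,20.0003)
sweep = 180° − θ = 14.7460°

center=(4.0214,38.6638) T_A=(9.7680,20.8772) T_B=(5.0514,20.0003) sweep=14.7460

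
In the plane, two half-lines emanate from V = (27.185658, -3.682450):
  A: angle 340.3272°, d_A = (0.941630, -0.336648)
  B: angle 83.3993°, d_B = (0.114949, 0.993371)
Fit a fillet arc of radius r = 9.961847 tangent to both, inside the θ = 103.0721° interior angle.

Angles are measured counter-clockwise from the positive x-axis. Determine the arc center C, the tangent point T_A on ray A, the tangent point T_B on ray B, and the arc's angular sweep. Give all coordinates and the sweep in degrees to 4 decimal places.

bisector direction at 31.8633° = (0.849310,0.527894)
center distance |VC| = r/sin(θ/2) = 9.961847/sin(51.5361°) = 12.722671
C = V + |VC|·bis = (37.9912,3.0338)
T_A = V + ((C−V)·d_A)·d_A = V + 7.9138·d_A = (34.6375,-6.3466)
T_B = V + ((C−V)·d_B)·d_B = V + 7.9138·d_B = (28.0953,4.1789)
sweep = 180° − θ = 76.9279°

center=(37.9912,3.0338) T_A=(34.6375,-6.3466) T_B=(28.0953,4.1789) sweep=76.9279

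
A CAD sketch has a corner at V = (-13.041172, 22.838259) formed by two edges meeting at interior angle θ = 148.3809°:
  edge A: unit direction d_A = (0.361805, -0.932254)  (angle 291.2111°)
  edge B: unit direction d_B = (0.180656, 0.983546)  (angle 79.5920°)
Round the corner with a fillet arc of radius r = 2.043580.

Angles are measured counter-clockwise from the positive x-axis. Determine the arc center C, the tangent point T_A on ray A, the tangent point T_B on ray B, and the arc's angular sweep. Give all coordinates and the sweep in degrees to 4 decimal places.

bisector direction at 5.4015° = (0.995559,0.094135)
center distance |VC| = r/sin(θ/2) = 2.043580/sin(74.1904°) = 2.123922
C = V + |VC|·bis = (-10.9267,23.0382)
T_A = V + ((C−V)·d_A)·d_A = V + 0.5786·d_A = (-12.8318,22.2988)
T_B = V + ((C−V)·d_B)·d_B = V + 0.5786·d_B = (-12.9366,23.4074)
sweep = 180° − θ = 31.6191°

center=(-10.9267,23.0382) T_A=(-12.8318,22.2988) T_B=(-12.9366,23.4074) sweep=31.6191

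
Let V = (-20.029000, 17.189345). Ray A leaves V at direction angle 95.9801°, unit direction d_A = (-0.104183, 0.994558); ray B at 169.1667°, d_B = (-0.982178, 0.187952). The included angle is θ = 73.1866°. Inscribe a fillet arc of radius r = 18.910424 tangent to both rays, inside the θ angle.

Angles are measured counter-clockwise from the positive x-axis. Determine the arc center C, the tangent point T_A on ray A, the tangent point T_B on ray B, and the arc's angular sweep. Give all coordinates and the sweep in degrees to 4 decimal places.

center=(-41.4900,40.5497) T_A=(-22.6825,42.5199) T_B=(-45.0442,21.9763) sweep=106.8134

bisector direction at 132.5734° = (-0.676534,0.736411)
center distance |VC| = r/sin(θ/2) = 18.910424/sin(36.5933°) = 31.721927
C = V + |VC|·bis = (-41.4900,40.5497)
T_A = V + ((C−V)·d_A)·d_A = V + 25.4691·d_A = (-22.6825,42.5199)
T_B = V + ((C−V)·d_B)·d_B = V + 25.4691·d_B = (-45.0442,21.9763)
sweep = 180° − θ = 106.8134°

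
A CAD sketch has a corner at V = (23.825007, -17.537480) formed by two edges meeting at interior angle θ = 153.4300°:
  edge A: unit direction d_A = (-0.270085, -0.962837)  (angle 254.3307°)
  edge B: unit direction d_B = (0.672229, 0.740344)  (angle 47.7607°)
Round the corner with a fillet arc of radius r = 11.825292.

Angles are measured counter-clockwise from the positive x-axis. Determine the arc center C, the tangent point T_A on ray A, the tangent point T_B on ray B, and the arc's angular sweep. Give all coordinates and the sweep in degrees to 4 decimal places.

center=(34.4567,-23.4197) T_A=(23.0709,-20.2258) T_B=(25.7019,-15.4704) sweep=26.5700

bisector direction at 331.0457° = (0.875006,-0.484112)
center distance |VC| = r/sin(θ/2) = 11.825292/sin(76.7150°) = 12.150449
C = V + |VC|·bis = (34.4567,-23.4197)
T_A = V + ((C−V)·d_A)·d_A = V + 2.7921·d_A = (23.0709,-20.2258)
T_B = V + ((C−V)·d_B)·d_B = V + 2.7921·d_B = (25.7019,-15.4704)
sweep = 180° − θ = 26.5700°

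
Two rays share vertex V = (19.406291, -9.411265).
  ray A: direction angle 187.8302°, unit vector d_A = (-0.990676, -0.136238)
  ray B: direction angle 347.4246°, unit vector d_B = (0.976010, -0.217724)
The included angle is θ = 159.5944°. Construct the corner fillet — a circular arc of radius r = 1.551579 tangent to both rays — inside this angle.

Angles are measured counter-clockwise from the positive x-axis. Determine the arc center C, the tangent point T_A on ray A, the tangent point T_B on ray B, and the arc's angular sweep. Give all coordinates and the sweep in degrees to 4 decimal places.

center=(19.3410,-10.9864) T_A=(19.1296,-9.4493) T_B=(19.6788,-9.4721) sweep=20.4056

bisector direction at 267.6274° = (-0.041398,-0.999143)
center distance |VC| = r/sin(θ/2) = 1.551579/sin(79.7972°) = 1.576508
C = V + |VC|·bis = (19.3410,-10.9864)
T_A = V + ((C−V)·d_A)·d_A = V + 0.2793·d_A = (19.1296,-9.4493)
T_B = V + ((C−V)·d_B)·d_B = V + 0.2793·d_B = (19.6788,-9.4721)
sweep = 180° − θ = 20.4056°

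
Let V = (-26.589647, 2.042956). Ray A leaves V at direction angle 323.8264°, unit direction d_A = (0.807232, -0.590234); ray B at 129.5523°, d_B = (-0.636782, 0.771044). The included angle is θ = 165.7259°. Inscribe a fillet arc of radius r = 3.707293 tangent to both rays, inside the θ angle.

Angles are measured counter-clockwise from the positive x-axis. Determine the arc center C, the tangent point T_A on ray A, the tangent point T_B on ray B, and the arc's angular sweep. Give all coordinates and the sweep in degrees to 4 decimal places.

center=(-24.0268,4.7616) T_A=(-26.2149,1.7690) T_B=(-26.8852,2.4009) sweep=14.2741

bisector direction at 46.6893° = (0.685954,0.727645)
center distance |VC| = r/sin(θ/2) = 3.707293/sin(82.8629°) = 3.736242
C = V + |VC|·bis = (-24.0268,4.7616)
T_A = V + ((C−V)·d_A)·d_A = V + 0.4642·d_A = (-26.2149,1.7690)
T_B = V + ((C−V)·d_B)·d_B = V + 0.4642·d_B = (-26.8852,2.4009)
sweep = 180° − θ = 14.2741°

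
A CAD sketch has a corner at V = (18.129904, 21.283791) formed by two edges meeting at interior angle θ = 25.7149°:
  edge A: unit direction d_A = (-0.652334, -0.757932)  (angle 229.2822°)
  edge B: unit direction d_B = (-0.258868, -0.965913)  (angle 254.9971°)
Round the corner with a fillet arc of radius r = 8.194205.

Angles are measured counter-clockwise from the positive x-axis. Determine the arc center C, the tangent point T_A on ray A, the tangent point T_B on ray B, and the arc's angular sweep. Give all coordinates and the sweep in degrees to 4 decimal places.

center=(0.9216,-11.2715) T_A=(-5.2891,-5.9262) T_B=(8.8365,-13.3927) sweep=154.2851

bisector direction at 242.1396° = (-0.467318,-0.884089)
center distance |VC| = r/sin(θ/2) = 8.194205/sin(12.8575°) = 36.823558
C = V + |VC|·bis = (0.9216,-11.2715)
T_A = V + ((C−V)·d_A)·d_A = V + 35.9003·d_A = (-5.2891,-5.9262)
T_B = V + ((C−V)·d_B)·d_B = V + 35.9003·d_B = (8.8365,-13.3927)
sweep = 180° − θ = 154.2851°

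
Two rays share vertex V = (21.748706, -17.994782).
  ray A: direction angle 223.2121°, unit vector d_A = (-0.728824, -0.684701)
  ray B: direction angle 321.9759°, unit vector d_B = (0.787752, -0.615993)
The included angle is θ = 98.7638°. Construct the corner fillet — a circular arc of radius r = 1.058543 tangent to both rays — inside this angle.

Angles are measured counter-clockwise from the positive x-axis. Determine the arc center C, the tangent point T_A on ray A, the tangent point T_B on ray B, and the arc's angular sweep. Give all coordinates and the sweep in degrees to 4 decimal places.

center=(21.8118,-19.3879) T_A=(21.0870,-18.6164) T_B=(22.4639,-18.5540) sweep=81.2362

bisector direction at 272.5940° = (0.045258,-0.998975)
center distance |VC| = r/sin(θ/2) = 1.058543/sin(49.3819°) = 1.394534
C = V + |VC|·bis = (21.8118,-19.3879)
T_A = V + ((C−V)·d_A)·d_A = V + 0.9079·d_A = (21.0870,-18.6164)
T_B = V + ((C−V)·d_B)·d_B = V + 0.9079·d_B = (22.4639,-18.5540)
sweep = 180° − θ = 81.2362°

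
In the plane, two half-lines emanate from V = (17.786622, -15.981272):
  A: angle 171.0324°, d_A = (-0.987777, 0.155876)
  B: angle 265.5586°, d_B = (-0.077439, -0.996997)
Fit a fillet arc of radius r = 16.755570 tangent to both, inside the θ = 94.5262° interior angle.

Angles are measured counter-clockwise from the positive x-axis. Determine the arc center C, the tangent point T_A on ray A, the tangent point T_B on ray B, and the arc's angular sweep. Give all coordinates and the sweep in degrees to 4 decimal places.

bisector direction at 218.2955° = (-0.784825,-0.619717)
center distance |VC| = r/sin(θ/2) = 16.755570/sin(47.2631°) = 22.812905
C = V + |VC|·bis = (-0.1175,-30.1188)
T_A = V + ((C−V)·d_A)·d_A = V + 15.4816·d_A = (2.4943,-13.5681)
T_B = V + ((C−V)·d_B)·d_B = V + 15.4816·d_B = (16.5877,-31.4164)
sweep = 180° − θ = 85.4738°

center=(-0.1175,-30.1188) T_A=(2.4943,-13.5681) T_B=(16.5877,-31.4164) sweep=85.4738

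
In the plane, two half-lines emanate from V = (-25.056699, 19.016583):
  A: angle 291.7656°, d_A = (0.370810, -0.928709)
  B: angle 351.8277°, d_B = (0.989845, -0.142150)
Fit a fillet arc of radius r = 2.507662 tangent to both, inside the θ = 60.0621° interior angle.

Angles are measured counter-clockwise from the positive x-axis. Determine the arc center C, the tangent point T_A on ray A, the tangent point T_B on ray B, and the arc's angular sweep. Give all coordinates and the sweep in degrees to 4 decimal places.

center=(-21.1192,15.9177) T_A=(-23.4481,14.9879) T_B=(-20.7628,18.3999) sweep=119.9379

bisector direction at 321.7966° = (0.785821,-0.618454)
center distance |VC| = r/sin(θ/2) = 2.507662/sin(30.0311°) = 5.010622
C = V + |VC|·bis = (-21.1192,15.9177)
T_A = V + ((C−V)·d_A)·d_A = V + 4.3380·d_A = (-23.4481,14.9879)
T_B = V + ((C−V)·d_B)·d_B = V + 4.3380·d_B = (-20.7628,18.3999)
sweep = 180° − θ = 119.9379°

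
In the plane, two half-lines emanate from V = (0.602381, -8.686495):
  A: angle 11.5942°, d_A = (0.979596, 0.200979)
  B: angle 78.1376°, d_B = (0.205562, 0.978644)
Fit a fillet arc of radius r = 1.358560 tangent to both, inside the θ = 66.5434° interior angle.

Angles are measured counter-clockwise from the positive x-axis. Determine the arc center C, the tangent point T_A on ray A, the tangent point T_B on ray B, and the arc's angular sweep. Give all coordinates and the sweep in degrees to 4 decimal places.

center=(2.3575,-6.9395) T_A=(2.6306,-8.2704) T_B=(1.0280,-6.6603) sweep=113.4566

bisector direction at 44.8659° = (0.708760,0.705450)
center distance |VC| = r/sin(θ/2) = 1.358560/sin(33.2717°) = 2.476368
C = V + |VC|·bis = (2.3575,-6.9395)
T_A = V + ((C−V)·d_A)·d_A = V + 2.0704·d_A = (2.6306,-8.2704)
T_B = V + ((C−V)·d_B)·d_B = V + 2.0704·d_B = (1.0280,-6.6603)
sweep = 180° − θ = 113.4566°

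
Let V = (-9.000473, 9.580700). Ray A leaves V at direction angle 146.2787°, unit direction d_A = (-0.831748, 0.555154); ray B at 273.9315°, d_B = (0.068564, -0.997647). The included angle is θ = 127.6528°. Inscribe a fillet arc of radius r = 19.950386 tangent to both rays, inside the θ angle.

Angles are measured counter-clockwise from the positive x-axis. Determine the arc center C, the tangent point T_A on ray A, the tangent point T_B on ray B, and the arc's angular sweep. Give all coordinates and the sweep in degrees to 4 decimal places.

center=(-28.2316,-1.5695) T_A=(-17.1561,15.0242) T_B=(-8.3282,-0.2016) sweep=52.3472

bisector direction at 210.1051° = (-0.865107,-0.501588)
center distance |VC| = r/sin(θ/2) = 19.950386/sin(63.8264°) = 22.229791
C = V + |VC|·bis = (-28.2316,-1.5695)
T_A = V + ((C−V)·d_A)·d_A = V + 9.8054·d_A = (-17.1561,15.0242)
T_B = V + ((C−V)·d_B)·d_B = V + 9.8054·d_B = (-8.3282,-0.2016)
sweep = 180° − θ = 52.3472°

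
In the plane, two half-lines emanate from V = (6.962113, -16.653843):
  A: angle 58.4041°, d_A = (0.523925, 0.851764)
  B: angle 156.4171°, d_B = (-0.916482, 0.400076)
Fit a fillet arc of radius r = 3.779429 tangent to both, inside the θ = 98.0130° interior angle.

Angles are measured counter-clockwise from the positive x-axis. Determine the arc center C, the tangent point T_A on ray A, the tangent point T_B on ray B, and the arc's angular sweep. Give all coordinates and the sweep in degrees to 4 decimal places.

bisector direction at 107.4106° = (-0.299217,0.954185)
center distance |VC| = r/sin(θ/2) = 3.779429/sin(49.0065°) = 5.007299
C = V + |VC|·bis = (5.4638,-11.8760)
T_A = V + ((C−V)·d_A)·d_A = V + 3.2847·d_A = (8.6830,-13.8561)
T_B = V + ((C−V)·d_B)·d_B = V + 3.2847·d_B = (3.9518,-15.3397)
sweep = 180° − θ = 81.9870°

center=(5.4638,-11.8760) T_A=(8.6830,-13.8561) T_B=(3.9518,-15.3397) sweep=81.9870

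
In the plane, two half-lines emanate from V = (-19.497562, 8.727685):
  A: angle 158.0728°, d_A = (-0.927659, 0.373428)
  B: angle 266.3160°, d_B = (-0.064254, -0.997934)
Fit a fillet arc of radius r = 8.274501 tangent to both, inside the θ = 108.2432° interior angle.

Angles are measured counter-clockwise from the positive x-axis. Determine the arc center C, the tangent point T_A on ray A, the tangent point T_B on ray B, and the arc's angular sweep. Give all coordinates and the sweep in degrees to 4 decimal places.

bisector direction at 212.1944° = (-0.846245,-0.532794)
center distance |VC| = r/sin(θ/2) = 8.274501/sin(54.1216°) = 10.212122
C = V + |VC|·bis = (-28.1395,3.2867)
T_A = V + ((C−V)·d_A)·d_A = V + 5.9850·d_A = (-25.0496,10.9626)
T_B = V + ((C−V)·d_B)·d_B = V + 5.9850·d_B = (-19.8821,2.7551)
sweep = 180° − θ = 71.7568°

center=(-28.1395,3.2867) T_A=(-25.0496,10.9626) T_B=(-19.8821,2.7551) sweep=71.7568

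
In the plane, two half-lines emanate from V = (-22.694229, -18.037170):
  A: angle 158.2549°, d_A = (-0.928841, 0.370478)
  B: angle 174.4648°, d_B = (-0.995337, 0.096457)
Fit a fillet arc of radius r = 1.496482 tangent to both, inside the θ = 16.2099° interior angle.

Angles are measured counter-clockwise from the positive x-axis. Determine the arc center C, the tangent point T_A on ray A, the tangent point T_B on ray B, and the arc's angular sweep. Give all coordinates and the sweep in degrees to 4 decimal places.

center=(-33.0092,-15.5341) T_A=(-32.4548,-14.1441) T_B=(-33.1536,-17.0236) sweep=163.7901

bisector direction at 166.3598° = (-0.971796,0.235823)
center distance |VC| = r/sin(θ/2) = 1.496482/sin(8.1050°) = 10.614344
C = V + |VC|·bis = (-33.0092,-15.5341)
T_A = V + ((C−V)·d_A)·d_A = V + 10.5083·d_A = (-32.4548,-14.1441)
T_B = V + ((C−V)·d_B)·d_B = V + 10.5083·d_B = (-33.1536,-17.0236)
sweep = 180° − θ = 163.7901°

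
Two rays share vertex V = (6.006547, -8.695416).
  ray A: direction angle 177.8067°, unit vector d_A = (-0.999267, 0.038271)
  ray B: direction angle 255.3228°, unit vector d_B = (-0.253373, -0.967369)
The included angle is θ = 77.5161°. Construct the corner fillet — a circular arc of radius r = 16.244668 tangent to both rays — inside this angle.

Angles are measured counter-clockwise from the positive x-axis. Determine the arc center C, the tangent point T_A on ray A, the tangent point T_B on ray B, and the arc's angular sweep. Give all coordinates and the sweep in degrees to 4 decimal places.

center=(-14.8349,-24.1538) T_A=(-14.2132,-7.9210) T_B=(0.8796,-28.2697) sweep=102.4839

bisector direction at 216.5648° = (-0.803184,-0.595731)
center distance |VC| = r/sin(θ/2) = 16.244668/sin(38.7580°) = 25.948579
C = V + |VC|·bis = (-14.8349,-24.1538)
T_A = V + ((C−V)·d_A)·d_A = V + 20.2346·d_A = (-14.2132,-7.9210)
T_B = V + ((C−V)·d_B)·d_B = V + 20.2346·d_B = (0.8796,-28.2697)
sweep = 180° − θ = 102.4839°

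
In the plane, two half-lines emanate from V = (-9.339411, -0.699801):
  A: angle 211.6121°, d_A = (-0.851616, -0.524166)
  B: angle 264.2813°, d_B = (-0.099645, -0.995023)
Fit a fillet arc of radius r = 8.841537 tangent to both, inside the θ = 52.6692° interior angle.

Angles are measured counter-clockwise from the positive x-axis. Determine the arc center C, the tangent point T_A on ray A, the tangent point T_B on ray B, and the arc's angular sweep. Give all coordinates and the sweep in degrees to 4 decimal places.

bisector direction at 237.9467° = (-0.530708,-0.847555)
center distance |VC| = r/sin(θ/2) = 8.841537/sin(26.3346°) = 19.930767
C = V + |VC|·bis = (-19.9168,-17.5922)
T_A = V + ((C−V)·d_A)·d_A = V + 17.8623·d_A = (-24.5513,-10.0626)
T_B = V + ((C−V)·d_B)·d_B = V + 17.8623·d_B = (-11.1193,-18.4732)
sweep = 180° − θ = 127.3308°

center=(-19.9168,-17.5922) T_A=(-24.5513,-10.0626) T_B=(-11.1193,-18.4732) sweep=127.3308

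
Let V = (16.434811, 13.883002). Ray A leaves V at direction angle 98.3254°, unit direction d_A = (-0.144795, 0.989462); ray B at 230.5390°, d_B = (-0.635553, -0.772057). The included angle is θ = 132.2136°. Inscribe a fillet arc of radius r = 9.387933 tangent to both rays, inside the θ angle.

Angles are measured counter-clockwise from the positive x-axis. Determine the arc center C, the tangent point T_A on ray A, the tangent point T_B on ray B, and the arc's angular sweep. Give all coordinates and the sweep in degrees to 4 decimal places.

center=(6.5436,16.6387) T_A=(15.8326,17.9980) T_B=(13.7917,10.6721) sweep=47.7864

bisector direction at 164.4322° = (-0.963314,0.268378)
center distance |VC| = r/sin(θ/2) = 9.387933/sin(66.1068°) = 10.267868
C = V + |VC|·bis = (6.5436,16.6387)
T_A = V + ((C−V)·d_A)·d_A = V + 4.1588·d_A = (15.8326,17.9980)
T_B = V + ((C−V)·d_B)·d_B = V + 4.1588·d_B = (13.7917,10.6721)
sweep = 180° − θ = 47.7864°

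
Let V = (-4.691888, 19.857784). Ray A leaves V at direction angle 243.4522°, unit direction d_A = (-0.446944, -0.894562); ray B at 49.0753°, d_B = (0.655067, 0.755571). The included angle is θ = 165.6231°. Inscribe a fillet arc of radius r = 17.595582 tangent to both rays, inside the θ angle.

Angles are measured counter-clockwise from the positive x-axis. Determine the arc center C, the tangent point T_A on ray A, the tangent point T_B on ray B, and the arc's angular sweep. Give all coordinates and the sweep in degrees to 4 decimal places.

center=(10.0566,10.0083) T_A=(-5.6838,17.8725) T_B=(-3.2381,21.5346) sweep=14.3769

bisector direction at 326.2638° = (0.831603,-0.555371)
center distance |VC| = r/sin(θ/2) = 17.595582/sin(82.8115°) = 17.734980
C = V + |VC|·bis = (10.0566,10.0083)
T_A = V + ((C−V)·d_A)·d_A = V + 2.2192·d_A = (-5.6838,17.8725)
T_B = V + ((C−V)·d_B)·d_B = V + 2.2192·d_B = (-3.2381,21.5346)
sweep = 180° − θ = 14.3769°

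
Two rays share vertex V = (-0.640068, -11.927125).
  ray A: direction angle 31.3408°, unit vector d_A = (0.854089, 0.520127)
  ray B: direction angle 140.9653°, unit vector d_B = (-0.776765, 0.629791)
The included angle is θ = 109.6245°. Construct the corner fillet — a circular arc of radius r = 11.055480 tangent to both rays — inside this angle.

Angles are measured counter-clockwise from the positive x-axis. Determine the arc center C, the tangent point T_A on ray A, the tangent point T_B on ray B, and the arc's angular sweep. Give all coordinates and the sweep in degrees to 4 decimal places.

center=(0.2675,1.5698) T_A=(6.0178,-7.8726) T_B=(-6.6951,-7.0178) sweep=70.3755

bisector direction at 86.1531° = (0.067092,0.997747)
center distance |VC| = r/sin(θ/2) = 11.055480/sin(54.8122°) = 13.527360
C = V + |VC|·bis = (0.2675,1.5698)
T_A = V + ((C−V)·d_A)·d_A = V + 7.7952·d_A = (6.0178,-7.8726)
T_B = V + ((C−V)·d_B)·d_B = V + 7.7952·d_B = (-6.6951,-7.0178)
sweep = 180° − θ = 70.3755°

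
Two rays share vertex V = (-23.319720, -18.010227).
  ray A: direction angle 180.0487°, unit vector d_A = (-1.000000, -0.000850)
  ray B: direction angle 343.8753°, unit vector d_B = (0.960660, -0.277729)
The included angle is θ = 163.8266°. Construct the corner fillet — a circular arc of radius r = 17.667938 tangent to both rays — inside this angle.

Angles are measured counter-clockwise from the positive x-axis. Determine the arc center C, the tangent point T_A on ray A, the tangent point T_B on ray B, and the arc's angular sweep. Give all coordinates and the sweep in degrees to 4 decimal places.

bisector direction at 261.9620° = (-0.139830,-0.990176)
center distance |VC| = r/sin(θ/2) = 17.667938/sin(81.9133°) = 17.845386
C = V + |VC|·bis = (-25.8150,-35.6803)
T_A = V + ((C−V)·d_A)·d_A = V + 2.5103·d_A = (-25.8301,-18.0124)
T_B = V + ((C−V)·d_B)·d_B = V + 2.5103·d_B = (-20.9081,-18.7074)
sweep = 180° − θ = 16.1734°

center=(-25.8150,-35.6803) T_A=(-25.8301,-18.0124) T_B=(-20.9081,-18.7074) sweep=16.1734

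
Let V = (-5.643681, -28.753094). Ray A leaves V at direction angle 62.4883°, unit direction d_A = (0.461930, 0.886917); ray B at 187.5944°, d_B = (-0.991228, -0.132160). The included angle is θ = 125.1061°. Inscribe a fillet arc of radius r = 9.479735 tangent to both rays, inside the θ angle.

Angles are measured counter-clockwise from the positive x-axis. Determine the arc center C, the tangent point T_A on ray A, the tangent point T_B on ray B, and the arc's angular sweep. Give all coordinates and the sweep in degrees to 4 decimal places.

center=(-11.7770,-20.0072) T_A=(-3.3693,-24.3862) T_B=(-10.5242,-29.4038) sweep=54.8939

bisector direction at 125.0414° = (-0.574167,0.818738)
center distance |VC| = r/sin(θ/2) = 9.479735/sin(62.5530°) = 10.682138
C = V + |VC|·bis = (-11.7770,-20.0072)
T_A = V + ((C−V)·d_A)·d_A = V + 4.9237·d_A = (-3.3693,-24.3862)
T_B = V + ((C−V)·d_B)·d_B = V + 4.9237·d_B = (-10.5242,-29.4038)
sweep = 180° − θ = 54.8939°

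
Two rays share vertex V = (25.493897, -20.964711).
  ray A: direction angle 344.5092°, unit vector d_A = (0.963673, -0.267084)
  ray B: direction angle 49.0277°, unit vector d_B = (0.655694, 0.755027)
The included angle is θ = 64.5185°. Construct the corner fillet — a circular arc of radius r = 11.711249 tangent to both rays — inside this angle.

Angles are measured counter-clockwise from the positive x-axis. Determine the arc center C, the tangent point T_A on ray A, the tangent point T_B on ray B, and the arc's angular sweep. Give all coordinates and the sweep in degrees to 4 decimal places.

center=(46.5023,-14.6345) T_A=(43.3744,-25.9203) T_B=(37.6600,-6.9555) sweep=115.4815

bisector direction at 16.7685° = (0.957479,0.288505)
center distance |VC| = r/sin(θ/2) = 11.711249/sin(32.2593°) = 21.941407
C = V + |VC|·bis = (46.5023,-14.6345)
T_A = V + ((C−V)·d_A)·d_A = V + 18.5546·d_A = (43.3744,-25.9203)
T_B = V + ((C−V)·d_B)·d_B = V + 18.5546·d_B = (37.6600,-6.9555)
sweep = 180° − θ = 115.4815°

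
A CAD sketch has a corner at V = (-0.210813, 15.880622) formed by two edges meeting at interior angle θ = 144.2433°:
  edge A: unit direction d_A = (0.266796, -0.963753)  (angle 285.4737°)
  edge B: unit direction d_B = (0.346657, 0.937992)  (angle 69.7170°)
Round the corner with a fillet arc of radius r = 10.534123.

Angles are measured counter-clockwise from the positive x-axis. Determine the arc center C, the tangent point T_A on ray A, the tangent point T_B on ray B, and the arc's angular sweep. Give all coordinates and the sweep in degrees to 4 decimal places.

center=(10.8481,15.4162) T_A=(0.6958,12.6058) T_B=(0.9671,19.0679) sweep=35.7567

bisector direction at 357.5954° = (0.999119,-0.041957)
center distance |VC| = r/sin(θ/2) = 10.534123/sin(72.1217°) = 11.068621
C = V + |VC|·bis = (10.8481,15.4162)
T_A = V + ((C−V)·d_A)·d_A = V + 3.3980·d_A = (0.6958,12.6058)
T_B = V + ((C−V)·d_B)·d_B = V + 3.3980·d_B = (0.9671,19.0679)
sweep = 180° − θ = 35.7567°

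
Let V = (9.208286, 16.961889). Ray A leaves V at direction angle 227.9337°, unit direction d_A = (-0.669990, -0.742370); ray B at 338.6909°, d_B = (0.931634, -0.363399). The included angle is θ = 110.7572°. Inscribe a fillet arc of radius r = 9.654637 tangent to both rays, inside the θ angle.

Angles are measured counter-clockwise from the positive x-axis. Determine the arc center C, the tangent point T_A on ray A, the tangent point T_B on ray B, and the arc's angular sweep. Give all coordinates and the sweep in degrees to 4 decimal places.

center=(11.9097,5.5450) T_A=(4.7424,12.0135) T_B=(15.4182,14.5396) sweep=69.2428

bisector direction at 283.3123° = (0.230259,-0.973129)
center distance |VC| = r/sin(θ/2) = 9.654637/sin(55.3786°) = 11.732109
C = V + |VC|·bis = (11.9097,5.5450)
T_A = V + ((C−V)·d_A)·d_A = V + 6.6656·d_A = (4.7424,12.0135)
T_B = V + ((C−V)·d_B)·d_B = V + 6.6656·d_B = (15.4182,14.5396)
sweep = 180° − θ = 69.2428°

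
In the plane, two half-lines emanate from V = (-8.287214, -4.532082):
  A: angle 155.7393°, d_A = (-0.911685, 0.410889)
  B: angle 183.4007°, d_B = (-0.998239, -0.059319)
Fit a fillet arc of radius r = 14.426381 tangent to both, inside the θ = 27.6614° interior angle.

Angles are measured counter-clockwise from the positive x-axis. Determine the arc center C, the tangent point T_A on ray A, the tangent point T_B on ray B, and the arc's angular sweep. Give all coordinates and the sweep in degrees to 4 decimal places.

bisector direction at 169.5700° = (-0.983477,0.181034)
center distance |VC| = r/sin(θ/2) = 14.426381/sin(13.8307°) = 60.347849
C = V + |VC|·bis = (-67.6379,6.3929)
T_A = V + ((C−V)·d_A)·d_A = V + 58.5981·d_A = (-61.7103,19.5453)
T_B = V + ((C−V)·d_B)·d_B = V + 58.5981·d_B = (-66.7822,-8.0080)
sweep = 180° − θ = 152.3386°

center=(-67.6379,6.3929) T_A=(-61.7103,19.5453) T_B=(-66.7822,-8.0080) sweep=152.3386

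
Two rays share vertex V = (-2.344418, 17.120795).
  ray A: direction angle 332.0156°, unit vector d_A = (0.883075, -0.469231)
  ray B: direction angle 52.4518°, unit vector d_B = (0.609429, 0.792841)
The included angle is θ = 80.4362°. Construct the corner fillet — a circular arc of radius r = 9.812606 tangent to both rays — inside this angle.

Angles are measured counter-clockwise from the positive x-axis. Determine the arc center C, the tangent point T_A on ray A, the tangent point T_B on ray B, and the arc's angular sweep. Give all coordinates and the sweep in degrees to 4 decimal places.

center=(12.5074,20.3410) T_A=(7.9030,11.6757) T_B=(4.7275,26.3211) sweep=99.5638

bisector direction at 12.2337° = (0.977291,0.211900)
center distance |VC| = r/sin(θ/2) = 9.812606/sin(40.2181°) = 15.196875
C = V + |VC|·bis = (12.5074,20.3410)
T_A = V + ((C−V)·d_A)·d_A = V + 11.6042·d_A = (7.9030,11.6757)
T_B = V + ((C−V)·d_B)·d_B = V + 11.6042·d_B = (4.7275,26.3211)
sweep = 180° − θ = 99.5638°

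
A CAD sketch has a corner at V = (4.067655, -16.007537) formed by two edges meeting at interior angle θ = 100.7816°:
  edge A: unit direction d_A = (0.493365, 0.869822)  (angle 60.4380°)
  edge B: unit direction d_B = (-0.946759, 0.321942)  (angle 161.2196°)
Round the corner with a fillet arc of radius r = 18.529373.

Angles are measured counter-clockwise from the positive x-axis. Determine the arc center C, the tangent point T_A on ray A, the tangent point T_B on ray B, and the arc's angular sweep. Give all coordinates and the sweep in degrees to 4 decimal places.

center=(-4.4844,6.4719) T_A=(11.6328,-2.6698) T_B=(-10.4498,-11.0709) sweep=79.2184

bisector direction at 110.8288° = (-0.355577,0.934647)
center distance |VC| = r/sin(θ/2) = 18.529373/sin(50.3908°) = 24.051287
C = V + |VC|·bis = (-4.4844,6.4719)
T_A = V + ((C−V)·d_A)·d_A = V + 15.3338·d_A = (11.6328,-2.6698)
T_B = V + ((C−V)·d_B)·d_B = V + 15.3338·d_B = (-10.4498,-11.0709)
sweep = 180° − θ = 79.2184°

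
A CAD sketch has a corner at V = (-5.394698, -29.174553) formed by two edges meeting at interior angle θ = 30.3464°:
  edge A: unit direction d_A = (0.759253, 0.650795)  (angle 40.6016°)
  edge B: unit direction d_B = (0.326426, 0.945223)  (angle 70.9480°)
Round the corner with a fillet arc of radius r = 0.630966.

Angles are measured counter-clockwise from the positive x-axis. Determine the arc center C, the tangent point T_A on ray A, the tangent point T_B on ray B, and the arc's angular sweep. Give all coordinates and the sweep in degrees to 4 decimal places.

bisector direction at 55.7748° = (0.562447,0.826833)
center distance |VC| = r/sin(θ/2) = 0.630966/sin(15.1732°) = 2.410680
C = V + |VC|·bis = (-4.0388,-27.1813)
T_A = V + ((C−V)·d_A)·d_A = V + 2.3266·d_A = (-3.6282,-27.6604)
T_B = V + ((C−V)·d_B)·d_B = V + 2.3266·d_B = (-4.6352,-26.9754)
sweep = 180° − θ = 149.6536°

center=(-4.0388,-27.1813) T_A=(-3.6282,-27.6604) T_B=(-4.6352,-26.9754) sweep=149.6536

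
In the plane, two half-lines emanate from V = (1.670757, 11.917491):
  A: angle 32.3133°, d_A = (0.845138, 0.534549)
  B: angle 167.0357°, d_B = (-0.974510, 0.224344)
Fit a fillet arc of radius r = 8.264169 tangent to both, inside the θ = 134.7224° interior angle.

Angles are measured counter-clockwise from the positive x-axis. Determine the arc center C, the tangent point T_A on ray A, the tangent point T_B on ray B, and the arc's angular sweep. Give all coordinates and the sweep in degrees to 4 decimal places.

bisector direction at 99.6745° = (-0.168051,0.985778)
center distance |VC| = r/sin(θ/2) = 8.264169/sin(67.3612°) = 8.954083
C = V + |VC|·bis = (0.1660,20.7442)
T_A = V + ((C−V)·d_A)·d_A = V + 3.4466·d_A = (4.5836,13.7599)
T_B = V + ((C−V)·d_B)·d_B = V + 3.4466·d_B = (-1.6880,12.6907)
sweep = 180° − θ = 45.2776°

center=(0.1660,20.7442) T_A=(4.5836,13.7599) T_B=(-1.6880,12.6907) sweep=45.2776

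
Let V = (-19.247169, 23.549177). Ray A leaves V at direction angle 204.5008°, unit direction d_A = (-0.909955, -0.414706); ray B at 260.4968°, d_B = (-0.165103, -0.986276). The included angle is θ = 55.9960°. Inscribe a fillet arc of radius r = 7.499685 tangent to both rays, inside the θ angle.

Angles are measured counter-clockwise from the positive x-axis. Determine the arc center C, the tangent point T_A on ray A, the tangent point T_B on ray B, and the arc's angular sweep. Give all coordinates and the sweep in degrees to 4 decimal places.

center=(-28.9729,10.8749) T_A=(-32.0830,17.6993) T_B=(-21.5761,9.6367) sweep=124.0040

bisector direction at 232.4988° = (-0.608778,-0.793341)
center distance |VC| = r/sin(θ/2) = 7.499685/sin(27.9980°) = 15.975786
C = V + |VC|·bis = (-28.9729,10.8749)
T_A = V + ((C−V)·d_A)·d_A = V + 14.1060·d_A = (-32.0830,17.6993)
T_B = V + ((C−V)·d_B)·d_B = V + 14.1060·d_B = (-21.5761,9.6367)
sweep = 180° − θ = 124.0040°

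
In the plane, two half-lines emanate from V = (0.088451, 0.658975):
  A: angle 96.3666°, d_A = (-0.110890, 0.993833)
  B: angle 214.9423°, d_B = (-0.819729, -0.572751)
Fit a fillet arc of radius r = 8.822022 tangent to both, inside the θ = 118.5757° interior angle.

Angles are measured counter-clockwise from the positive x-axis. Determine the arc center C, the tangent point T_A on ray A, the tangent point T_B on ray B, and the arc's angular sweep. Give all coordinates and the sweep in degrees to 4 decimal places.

center=(-9.2603,4.8890) T_A=(-0.4927,5.8673) T_B=(-4.2075,-2.3426) sweep=61.4243

bisector direction at 155.6544° = (-0.911076,0.412239)
center distance |VC| = r/sin(θ/2) = 8.822022/sin(59.2878°) = 10.261220
C = V + |VC|·bis = (-9.2603,4.8890)
T_A = V + ((C−V)·d_A)·d_A = V + 5.2407·d_A = (-0.4927,5.8673)
T_B = V + ((C−V)·d_B)·d_B = V + 5.2407·d_B = (-4.2075,-2.3426)
sweep = 180° − θ = 61.4243°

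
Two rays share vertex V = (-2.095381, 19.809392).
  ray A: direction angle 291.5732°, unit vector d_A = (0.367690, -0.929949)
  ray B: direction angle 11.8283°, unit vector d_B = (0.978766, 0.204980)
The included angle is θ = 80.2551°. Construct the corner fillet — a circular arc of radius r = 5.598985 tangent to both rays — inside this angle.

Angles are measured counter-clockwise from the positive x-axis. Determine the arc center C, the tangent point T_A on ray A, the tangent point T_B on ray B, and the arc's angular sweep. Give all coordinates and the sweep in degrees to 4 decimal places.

bisector direction at 331.7007° = (0.880484,-0.474077)
center distance |VC| = r/sin(θ/2) = 5.598985/sin(40.1275°) = 8.687448
C = V + |VC|·bis = (5.5538,15.6909)
T_A = V + ((C−V)·d_A)·d_A = V + 6.6425·d_A = (0.3470,13.6322)
T_B = V + ((C−V)·d_B)·d_B = V + 6.6425·d_B = (4.4061,21.1710)
sweep = 180° − θ = 99.7449°

center=(5.5538,15.6909) T_A=(0.3470,13.6322) T_B=(4.4061,21.1710) sweep=99.7449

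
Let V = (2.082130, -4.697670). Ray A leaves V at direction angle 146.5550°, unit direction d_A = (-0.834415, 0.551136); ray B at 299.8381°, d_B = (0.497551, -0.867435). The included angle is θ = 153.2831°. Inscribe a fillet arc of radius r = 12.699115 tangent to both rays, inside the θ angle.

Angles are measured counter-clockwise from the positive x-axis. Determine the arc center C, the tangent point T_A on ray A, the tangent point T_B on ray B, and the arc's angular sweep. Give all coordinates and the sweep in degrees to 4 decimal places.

bisector direction at 223.1966° = (-0.729010,-0.684503)
center distance |VC| = r/sin(θ/2) = 12.699115/sin(76.6415°) = 13.052261
C = V + |VC|·bis = (-7.4331,-13.6320)
T_A = V + ((C−V)·d_A)·d_A = V + 3.0156·d_A = (-0.4342,-3.0356)
T_B = V + ((C−V)·d_B)·d_B = V + 3.0156·d_B = (3.5826,-7.3135)
sweep = 180° − θ = 26.7169°

center=(-7.4331,-13.6320) T_A=(-0.4342,-3.0356) T_B=(3.5826,-7.3135) sweep=26.7169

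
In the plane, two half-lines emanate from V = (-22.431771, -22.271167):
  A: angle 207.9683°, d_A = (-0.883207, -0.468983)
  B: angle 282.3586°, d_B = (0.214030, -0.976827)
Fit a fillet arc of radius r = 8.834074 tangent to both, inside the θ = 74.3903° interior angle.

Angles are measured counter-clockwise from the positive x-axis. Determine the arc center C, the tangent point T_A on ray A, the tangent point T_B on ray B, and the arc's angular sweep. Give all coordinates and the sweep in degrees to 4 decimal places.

center=(-28.5697,-35.5327) T_A=(-32.7128,-27.7304) T_B=(-19.9404,-33.6419) sweep=105.6097

bisector direction at 245.1635° = (-0.420031,-0.907510)
center distance |VC| = r/sin(θ/2) = 8.834074/sin(37.1951°) = 14.613087
C = V + |VC|·bis = (-28.5697,-35.5327)
T_A = V + ((C−V)·d_A)·d_A = V + 11.6405·d_A = (-32.7128,-27.7304)
T_B = V + ((C−V)·d_B)·d_B = V + 11.6405·d_B = (-19.9404,-33.6419)
sweep = 180° − θ = 105.6097°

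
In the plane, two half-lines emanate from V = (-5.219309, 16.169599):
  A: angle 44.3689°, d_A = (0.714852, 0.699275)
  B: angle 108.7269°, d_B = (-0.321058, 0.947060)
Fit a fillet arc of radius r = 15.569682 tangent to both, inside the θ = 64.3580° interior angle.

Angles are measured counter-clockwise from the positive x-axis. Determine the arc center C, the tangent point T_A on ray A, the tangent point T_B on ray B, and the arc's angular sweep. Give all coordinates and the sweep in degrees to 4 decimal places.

bisector direction at 76.5479° = (0.232632,0.972565)
center distance |VC| = r/sin(θ/2) = 15.569682/sin(32.1790°) = 29.235211
C = V + |VC|·bis = (1.5817,44.6027)
T_A = V + ((C−V)·d_A)·d_A = V + 24.7443·d_A = (12.4692,33.4727)
T_B = V + ((C−V)·d_B)·d_B = V + 24.7443·d_B = (-13.1637,39.6040)
sweep = 180° − θ = 115.6420°

center=(1.5817,44.6027) T_A=(12.4692,33.4727) T_B=(-13.1637,39.6040) sweep=115.6420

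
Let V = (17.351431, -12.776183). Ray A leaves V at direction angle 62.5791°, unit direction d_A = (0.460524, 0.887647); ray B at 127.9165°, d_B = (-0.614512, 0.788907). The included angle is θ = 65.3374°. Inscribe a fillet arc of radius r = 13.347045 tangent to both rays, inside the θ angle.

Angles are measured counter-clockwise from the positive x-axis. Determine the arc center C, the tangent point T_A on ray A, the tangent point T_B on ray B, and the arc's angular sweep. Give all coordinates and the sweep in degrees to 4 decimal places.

bisector direction at 95.2478° = (-0.091463,0.995808)
center distance |VC| = r/sin(θ/2) = 13.347045/sin(32.6687°) = 24.726799
C = V + |VC|·bis = (15.0898,11.8470)
T_A = V + ((C−V)·d_A)·d_A = V + 20.8152·d_A = (26.9373,5.7003)
T_B = V + ((C−V)·d_B)·d_B = V + 20.8152·d_B = (4.5603,3.6450)
sweep = 180° − θ = 114.6626°

center=(15.0898,11.8470) T_A=(26.9373,5.7003) T_B=(4.5603,3.6450) sweep=114.6626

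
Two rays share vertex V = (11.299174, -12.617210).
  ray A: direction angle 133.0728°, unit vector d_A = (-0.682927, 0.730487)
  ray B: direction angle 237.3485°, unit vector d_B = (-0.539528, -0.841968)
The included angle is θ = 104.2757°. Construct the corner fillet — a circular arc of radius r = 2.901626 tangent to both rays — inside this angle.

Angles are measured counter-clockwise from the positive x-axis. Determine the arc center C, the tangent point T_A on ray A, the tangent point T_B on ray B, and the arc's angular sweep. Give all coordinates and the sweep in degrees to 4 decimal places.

bisector direction at 185.2107° = (-0.995868,-0.090818)
center distance |VC| = r/sin(θ/2) = 2.901626/sin(52.1379°) = 3.675318
C = V + |VC|·bis = (7.6390,-12.9510)
T_A = V + ((C−V)·d_A)·d_A = V + 2.2558·d_A = (9.7586,-10.9694)
T_B = V + ((C−V)·d_B)·d_B = V + 2.2558·d_B = (10.0821,-14.5165)
sweep = 180° − θ = 75.7243°

center=(7.6390,-12.9510) T_A=(9.7586,-10.9694) T_B=(10.0821,-14.5165) sweep=75.7243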